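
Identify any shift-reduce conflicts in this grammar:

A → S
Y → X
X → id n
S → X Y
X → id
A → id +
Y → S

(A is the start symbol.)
A shift-reduce conflict occurs when an LR(0) state has both:
  - a complete (reduce) item [A → α .] (dot at the end), and
  - a shift item [B → β . c γ] (dot before a terminal).

Augment with A' → A and build the canonical LR(0) collection (I0 = CLOSURE({[A' → . A]}), then GOTO on every symbol after a dot until no new states appear). It has 11 states:
  I0: { [A → . S], [A → . id +], [A' → . A], [S → . X Y], [X → . id n], [X → . id] }  — shift
  I1: { [A' → A .] }  — accept
  I2: { [A → S .] }  — reduce
  I3: { [S → . X Y], [S → X . Y], [X → . id n], [X → . id], [Y → . S], [Y → . X] }  — shift
  I4: { [A → id . +], [X → id . n], [X → id .] }  — shift, reduce
  I5: { [A → id + .] }  — reduce
  I6: { [X → id n .] }  — reduce
  I7: { [Y → S .] }  — reduce
  I8: { [S → . X Y], [S → X . Y], [X → . id n], [X → . id], [Y → . S], [Y → . X], [Y → X .] }  — shift, reduce
  I9: { [S → X Y .] }  — reduce
  I10: { [X → id . n], [X → id .] }  — shift, reduce

I4 contains reduce item [X → id .] and shift items [A → id . +], [X → id . n] — shift-reduce conflict.
I8 contains reduce item [Y → X .] and shift items [X → . id], [X → . id n] — shift-reduce conflict.
I10 contains reduce item [X → id .] and shift item [X → id . n] — shift-reduce conflict.

Answer: Yes — I4: [X → id .] vs [A → id . +]; I8: [Y → X .] vs [X → . id]; I10: [X → id .] vs [X → id . n]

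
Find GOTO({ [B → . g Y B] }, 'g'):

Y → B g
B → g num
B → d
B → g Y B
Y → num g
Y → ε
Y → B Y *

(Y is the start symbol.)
GOTO(I, 'g') = CLOSURE({ [A → αX.β] : [A → α.Xβ] ∈ I, X = 'g' })

Items with dot before 'g', with the dot advanced:
  [B → . g Y B] → [B → g . Y B]
Closure of the advanced items:
  [B → g . Y B] has the dot before Y: add [Y → . B g], [Y → . num g], [Y → .], [Y → . B Y *]
  [Y → . B g] has the dot before B: add [B → . g num], [B → . d], [B → . g Y B]

GOTO = { [B → . d], [B → . g Y B], [B → . g num], [B → g . Y B], [Y → . B Y *], [Y → . B g], [Y → . num g], [Y → .] }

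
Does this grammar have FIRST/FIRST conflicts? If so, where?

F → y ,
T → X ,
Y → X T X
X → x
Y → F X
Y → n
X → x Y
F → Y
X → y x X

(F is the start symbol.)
Yes. F → y ',' / F → Y on { 'y' }; Y → X T X / Y → F X on { 'x', 'y' }; Y → F X / Y → n on { 'n' }; X → x / X → x Y on { 'x' }

FIRST sets of the non-terminals at (or reachable through a nullable prefix from) the front of some alternative:
  FIRST(Y) = { 'n', 'x', 'y' }
  FIRST(X) = { 'x', 'y' }
  FIRST(F) = { 'n', 'x', 'y' }

Productions for F:
  F → y ,: FIRST = { 'y' }
  F → Y: FIRST = { 'n', 'x', 'y' }
Productions for Y:
  Y → X T X: FIRST = { 'x', 'y' }
  Y → F X: FIRST = { 'n', 'x', 'y' }
  Y → n: FIRST = { 'n' }
Productions for X:
  X → x: FIRST = { 'x' }
  X → x Y: FIRST = { 'x' }
  X → y x X: FIRST = { 'y' }
T has only one production, so no FIRST/FIRST conflict is possible there.

Conflict for F: F → y , and F → Y
  Overlap: { 'y' }
Conflict for Y: Y → X T X and Y → F X
  Overlap: { 'x', 'y' }
Conflict for Y: Y → F X and Y → n
  Overlap: { 'n' }
Conflict for X: X → x and X → x Y
  Overlap: { 'x' }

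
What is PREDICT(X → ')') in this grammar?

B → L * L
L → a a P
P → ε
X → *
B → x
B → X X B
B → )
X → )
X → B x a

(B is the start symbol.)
PREDICT(X → ')') = (FIRST(RHS) \ {ε}) ∪ (FOLLOW(X) if ε ∈ FIRST(RHS), i.e. RHS ⇒* ε)
FIRST(')') = { ')' }
ε ∉ FIRST(')'), so FOLLOW(X) is not added.
PREDICT(X → ')') = { ')' }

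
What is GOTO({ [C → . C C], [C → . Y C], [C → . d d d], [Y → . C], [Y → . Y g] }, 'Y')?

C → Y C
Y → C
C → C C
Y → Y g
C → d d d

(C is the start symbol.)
{ [C → . C C], [C → . Y C], [C → . d d d], [C → Y . C], [Y → . C], [Y → . Y g], [Y → Y . g] }

GOTO(I, 'Y') = CLOSURE({ [A → αX.β] : [A → α.Xβ] ∈ I, X = 'Y' })

Items with dot before 'Y', with the dot advanced:
  [C → . Y C] → [C → Y . C]
  [Y → . Y g] → [Y → Y . g]
Closure of the advanced items:
  [C → Y . C] has the dot before C: add [C → . Y C], [C → . C C], [C → . d d d]
  [C → . Y C] has the dot before Y: add [Y → . C], [Y → . Y g]

GOTO = { [C → . C C], [C → . Y C], [C → . d d d], [C → Y . C], [Y → . C], [Y → . Y g], [Y → Y . g] }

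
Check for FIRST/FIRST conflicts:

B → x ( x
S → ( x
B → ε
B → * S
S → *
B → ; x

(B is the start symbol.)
A FIRST/FIRST conflict occurs when two productions N → α and N → β for the same non-terminal have FIRST(α) ∩ FIRST(β) ≠ ∅ (with ε ∈ FIRST of a nullable right-hand side, so two nullable alternatives also conflict).

Productions for B:
  B → x ( x: FIRST = { 'x' }
  B → ε: FIRST = { ε }
  B → * S: FIRST = { '*' }
  B → ; x: FIRST = { ';' }
Productions for S:
  S → ( x: FIRST = { '(' }
  S → *: FIRST = { '*' }

All alternatives of each non-terminal have pairwise disjoint FIRST sets.

Answer: No FIRST/FIRST conflicts.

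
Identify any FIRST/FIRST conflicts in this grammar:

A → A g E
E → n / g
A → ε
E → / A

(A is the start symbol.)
No FIRST/FIRST conflicts.

FIRST sets of the non-terminals at (or reachable through a nullable prefix from) the front of some alternative:
  FIRST(A) = { 'g', ε }

Productions for A:
  A → A g E: FIRST = { 'g' }
  A → ε: FIRST = { ε }
Productions for E:
  E → n / g: FIRST = { 'n' }
  E → / A: FIRST = { '/' }

All alternatives of each non-terminal have pairwise disjoint FIRST sets.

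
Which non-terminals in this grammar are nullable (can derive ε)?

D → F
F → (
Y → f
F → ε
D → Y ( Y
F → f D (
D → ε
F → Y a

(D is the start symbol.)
{ 'D', 'F' }

A non-terminal is nullable if it can derive ε (the empty string): either it has an ε-production, or it has a production whose right-hand side consists entirely of nullable non-terminals.

ε-productions: F → ε, D → ε
So F, D are immediately nullable.
No further non-terminal can be added: every production for the remaining non-terminals contains a terminal or a non-nullable non-terminal.
Nullable = { 'D', 'F' }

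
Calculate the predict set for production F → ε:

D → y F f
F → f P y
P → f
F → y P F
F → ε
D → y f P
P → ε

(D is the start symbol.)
{ 'f' }

PREDICT(F → ε) = (FIRST(RHS) \ {ε}) ∪ (FOLLOW(F) if ε ∈ FIRST(RHS), i.e. RHS ⇒* ε)
The right-hand side is ε (FIRST(ε) = { ε }), so the predict set is FOLLOW(F) = { 'f' }
PREDICT(F → ε) = { 'f' }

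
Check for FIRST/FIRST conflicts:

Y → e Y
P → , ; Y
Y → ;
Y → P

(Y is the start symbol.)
A FIRST/FIRST conflict occurs when two productions N → α and N → β for the same non-terminal have FIRST(α) ∩ FIRST(β) ≠ ∅ (with ε ∈ FIRST of a nullable right-hand side, so two nullable alternatives also conflict).

FIRST sets of the non-terminals at (or reachable through a nullable prefix from) the front of some alternative:
  FIRST(P) = { ',' }

Productions for Y:
  Y → e Y: FIRST = { 'e' }
  Y → ;: FIRST = { ';' }
  Y → P: FIRST = { ',' }
P has only one production, so no FIRST/FIRST conflict is possible there.

All alternatives of each non-terminal have pairwise disjoint FIRST sets.

Answer: No FIRST/FIRST conflicts.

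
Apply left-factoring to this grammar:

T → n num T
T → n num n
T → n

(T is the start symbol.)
Left-factoring transforms A → αβ₁ | αβ₂ into A → αA' and A' → β₁ | β₂
(α is the longest common prefix among the alternatives). Repeat until
no nonterminal has two alternatives with a common prefix.

Round 1: T has alternatives sharing prefix 'n'. Introduce T': T → n T'
  Add: T' → num T
  Add: T' → num n
  Add: T' → ε

Round 2: T' has alternatives sharing prefix 'num'. Introduce T'': T' → num T''
  Add: T'' → T
  Add: T'' → n

No remaining common prefixes — done.

Resulting grammar:
T → n T'
T' → num T''
T'' → T
T'' → n
T' → ε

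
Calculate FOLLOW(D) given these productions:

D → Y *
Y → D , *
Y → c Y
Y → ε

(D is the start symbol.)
{ $, ',' }

To compute FOLLOW(D), find every occurrence of D on a right-hand side N → α D β: add FIRST(β) \ {ε}, and if β is empty or nullable also add FOLLOW(N). Iterate to a fixed point.

D is the start symbol, so $ ∈ FOLLOW(D).
In Y → D , *: D is followed by ',' '*', add FIRST(',' '*') \ {ε} = { ',' }

Taking the union: FOLLOW(D) = { $, ',' }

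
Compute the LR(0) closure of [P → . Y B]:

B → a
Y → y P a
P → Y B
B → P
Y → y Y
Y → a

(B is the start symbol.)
{ [P → . Y B], [Y → . a], [Y → . y P a], [Y → . y Y] }

To compute CLOSURE, for each item [A → α.Bβ] where B is a non-terminal, add [B → .γ] for all productions B → γ; repeat for the newly added items until nothing changes.

Start with: [P → . Y B]
  [P → . Y B] has the dot before Y: add [Y → . y P a], [Y → . y Y], [Y → . a]
No further items can be added.

CLOSURE = { [P → . Y B], [Y → . a], [Y → . y P a], [Y → . y Y] }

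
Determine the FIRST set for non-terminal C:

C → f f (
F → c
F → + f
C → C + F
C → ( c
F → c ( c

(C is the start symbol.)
To compute FIRST(C), examine every production with C on the left-hand side, reading each right-hand side left to right until a non-nullable symbol is reached.

From C → f f (:
  - f is a terminal: add 'f' and stop
From C → C + F:
  - C is the symbol being defined: contributes nothing new
    C is not nullable, so stop
From C → ( c:
  - '(' is a terminal: add '(' and stop

Collecting: FIRST(C) = { '(', 'f' }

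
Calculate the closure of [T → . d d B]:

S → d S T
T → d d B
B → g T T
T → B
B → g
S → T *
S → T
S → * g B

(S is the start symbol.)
To compute CLOSURE, for each item [A → α.Bβ] where B is a non-terminal, add [B → .γ] for all productions B → γ; repeat for the newly added items until nothing changes.

Start with: [T → . d d B]
The dot precedes the terminal d, so nothing is added.

CLOSURE = { [T → . d d B] }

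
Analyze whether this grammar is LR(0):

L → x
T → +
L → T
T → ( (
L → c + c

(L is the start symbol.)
Yes, the grammar is LR(0)

A grammar is LR(0) if no state in the canonical LR(0) collection has:
  - both a shift item (dot before a terminal) and a complete item (shift-reduce conflict), or
  - two or more complete items (reduce-reduce conflict; the accept item [L' → L .] counts as a complete item here).

Augment with L' → L and build the canonical LR(0) collection (I0 = CLOSURE({[L' → . L]}), then GOTO on every symbol after a dot until no new states appear). It has 10 states:
  I0: { [L → . T], [L → . c + c], [L → . x], [L' → . L], [T → . ( (], [T → . +] }  — shift
  I1: { [T → ( . (] }  — shift
  I2: { [T → + .] }  — reduce
  I3: { [L' → L .] }  — accept
  I4: { [L → T .] }  — reduce
  I5: { [L → c . + c] }  — shift
  I6: { [L → x .] }  — reduce
  I7: { [L → c + . c] }  — shift
  I8: { [L → c + c .] }  — reduce
  I9: { [T → ( ( .] }  — reduce

Every state is either a pure shift/goto state or contains exactly one complete item and nothing to shift — no conflicts. The grammar is LR(0).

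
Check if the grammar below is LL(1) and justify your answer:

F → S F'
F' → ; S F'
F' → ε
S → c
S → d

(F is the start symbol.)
Yes, the grammar is LL(1).

Relevant sets:
  FOLLOW(F') = { $ }

For F':
  PREDICT(F' → ';' S F') = { ';' }
  PREDICT(F' → ε) = { $ }
For S:
  PREDICT(S → c) = { 'c' }
  PREDICT(S → d) = { 'd' }
F has a single production, so nothing to check there.

All predict sets are disjoint. The grammar IS LL(1).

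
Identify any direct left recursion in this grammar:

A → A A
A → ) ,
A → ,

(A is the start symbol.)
A → A A: LEFT RECURSIVE (starts with A)
A → ) ,: starts with ')'
A → ,: starts with ','

The grammar has direct left recursion on: A.

Answer: Yes, A is left-recursive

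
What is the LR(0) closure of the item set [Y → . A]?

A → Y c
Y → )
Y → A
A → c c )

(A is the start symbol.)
To compute CLOSURE, for each item [A → α.Bβ] where B is a non-terminal, add [B → .γ] for all productions B → γ; repeat for the newly added items until nothing changes.

Start with: [Y → . A]
  [Y → . A] has the dot before A: add [A → . Y c], [A → . c c )]
  [A → . Y c] has the dot before Y: add [Y → . )]
No further items can be added.

CLOSURE = { [A → . Y c], [A → . c c )], [Y → . )], [Y → . A] }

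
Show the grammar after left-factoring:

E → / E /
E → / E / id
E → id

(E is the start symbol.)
E → / E / E'
E' → ε
E' → id
E → id

Left-factoring transforms A → αβ₁ | αβ₂ into A → αA' and A' → β₁ | β₂
(α is the longest common prefix among the alternatives). Repeat until
no nonterminal has two alternatives with a common prefix.

Round 1: E has alternatives sharing prefix '/ E /'. Introduce E': E → / E / E'
  Add: E' → ε
  Add: E' → id

No remaining common prefixes — done.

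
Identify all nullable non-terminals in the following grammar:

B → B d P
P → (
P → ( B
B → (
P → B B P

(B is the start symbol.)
There are no ε-productions, so no non-terminal can derive ε.
No non-terminals are nullable.

Answer: None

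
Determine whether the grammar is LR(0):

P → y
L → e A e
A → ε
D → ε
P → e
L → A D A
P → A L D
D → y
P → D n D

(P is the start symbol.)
A grammar is LR(0) if no state in the canonical LR(0) collection has:
  - both a shift item (dot before a terminal) and a complete item (shift-reduce conflict), or
  - two or more complete items (reduce-reduce conflict; the accept item [P' → P .] counts as a complete item here).

Augment with P' → P and build the canonical LR(0) collection (I0 = CLOSURE({[P' → . P]}), then GOTO on every symbol after a dot until no new states appear). It has 17 states:
  I0: { [A → .], [D → . y], [D → .], [P → . A L D], [P → . D n D], [P → . e], [P → . y], [P' → . P] }  — shift, 2 reduces
  I1: { [A → .], [L → . A D A], [L → . e A e], [P → A . L D] }  — shift, reduce
  I2: { [P → D . n D] }  — shift
  I3: { [P' → P .] }  — accept
  I4: { [P → e .] }  — reduce
  I5: { [D → y .], [P → y .] }  — 2 reduces
  I6: { [D → . y], [D → .], [P → D n . D] }  — shift, reduce
  I7: { [P → D n D .] }  — reduce
  I8: { [D → y .] }  — reduce
  I9: { [D → . y], [D → .], [L → A . D A] }  — shift, reduce
  I10: { [D → . y], [D → .], [P → A L . D] }  — shift, reduce
  I11: { [A → .], [L → e . A e] }  — reduce
  I12: { [L → e A . e] }  — shift
  I13: { [L → e A e .] }  — reduce
  I14: { [P → A L D .] }  — reduce
  I15: { [A → .], [L → A D . A] }  — reduce
  I16: { [L → A D A .] }  — reduce

Conflict in state I0:
  Shift-reduce conflict between [A → .] and [D → . y]
So the grammar is NOT LR(0).

Answer: No. Shift-reduce conflict between [A → .] and [D → . y]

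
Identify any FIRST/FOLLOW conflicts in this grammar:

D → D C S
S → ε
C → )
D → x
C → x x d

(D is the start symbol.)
No FIRST/FOLLOW conflicts.

Nullable non-terminals: S.
S has a nullable alternative but only one production, so nothing to check.

C, D have no nullable alternative, so no FIRST/FOLLOW check is needed there.

No FIRST/FOLLOW conflicts found.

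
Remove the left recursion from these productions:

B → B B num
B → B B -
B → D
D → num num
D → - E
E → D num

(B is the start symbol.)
B is directly left-recursive. The standard transformation for
  A → A α₁ | ... | A α_m | β₁ | ... | β_n
is
  A  → β₁ A' | ... | β_n A'
  A' → α₁ A' | ... | α_m A' | ε

B → D becomes B → D B'
B → B B num becomes B' → B num B'
B → B B - becomes B' → B - B'
Add B' → ε

Productions for other non-terminals are unchanged:
  D → num num
  D → - E
  E → D num

Resulting grammar:
B → D B'
B' → B num B'
B' → B - B'
B' → ε
D → num num
D → - E
E → D num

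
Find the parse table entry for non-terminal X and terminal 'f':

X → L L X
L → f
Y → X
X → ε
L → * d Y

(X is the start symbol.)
To find M[X, 'f'], we find productions for X where 'f' is in the predict set (PREDICT(N → α) = (FIRST(α) \ {ε}) ∪ (FOLLOW(N) if α ⇒* ε)).

Relevant sets:
  FIRST(L) = { '*', 'f' }
  FOLLOW(X) = { $, '*', 'f' }

X → L L X: PREDICT = { '*', 'f' }
  'f' is in predict set, so this production goes in M[X, 'f']
X → ε: PREDICT = { $, '*', 'f' }
  'f' is in predict set, so this production goes in M[X, 'f']

M[X, 'f'] = X → L L X, X → ε  (a multiply-defined cell — the grammar is not LL(1))

Answer: X → L L X, X → ε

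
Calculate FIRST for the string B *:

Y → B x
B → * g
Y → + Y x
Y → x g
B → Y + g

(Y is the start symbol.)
{ '*', '+', 'x' }

FIRST sets of the non-terminals involved (from the grammar, by fixed-point iteration):
  FIRST(B) = { '*', '+', 'x' }

To compute FIRST(B *), process the symbols left to right:
Symbol B is a non-terminal. Add FIRST(B) \ {ε} = { '*', '+', 'x' }
B is not nullable (ε ∉ FIRST(B)), so stop here.
FIRST(B *) = { '*', '+', 'x' }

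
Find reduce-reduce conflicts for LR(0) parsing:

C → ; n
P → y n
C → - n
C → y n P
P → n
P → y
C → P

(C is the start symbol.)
No reduce-reduce conflicts

A reduce-reduce conflict occurs when an LR(0) state has two complete items [A → α .] and [B → β .] — both call for a reduction, and with no lookahead the parser cannot choose between them.

Augment with C' → C and build the canonical LR(0) collection (I0 = CLOSURE({[C' → . C]}), then GOTO on every symbol after a dot until no new states appear). It has 13 states:
  I0: { [C → . - n], [C → . ; n], [C → . P], [C → . y n P], [C' → . C], [P → . n], [P → . y n], [P → . y] }  — shift
  I1: { [C → - . n] }  — shift
  I2: { [C → ; . n] }  — shift
  I3: { [C' → C .] }  — accept
  I4: { [C → P .] }  — reduce
  I5: { [P → n .] }  — reduce
  I6: { [C → y . n P], [P → y . n], [P → y .] }  — shift, reduce
  I7: { [C → y n . P], [P → . n], [P → . y n], [P → . y], [P → y n .] }  — shift, reduce
  I8: { [C → y n P .] }  — reduce
  I9: { [P → y . n], [P → y .] }  — shift, reduce
  I10: { [P → y n .] }  — reduce
  I11: { [C → ; n .] }  — reduce
  I12: { [C → - n .] }  — reduce

No state contains more than one complete item.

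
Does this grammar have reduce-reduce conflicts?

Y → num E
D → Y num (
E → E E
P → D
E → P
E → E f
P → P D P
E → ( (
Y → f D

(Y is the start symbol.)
No reduce-reduce conflicts

A reduce-reduce conflict occurs when an LR(0) state has two complete items [A → α .] and [B → β .] — both call for a reduction, and with no lookahead the parser cannot choose between them.

Augment with Y' → Y and build the canonical LR(0) collection (I0 = CLOSURE({[Y' → . Y]}), then GOTO on every symbol after a dot until no new states appear). It has 17 states:
  I0: { [Y → . f D], [Y → . num E], [Y' → . Y] }  — shift
  I1: { [Y' → Y .] }  — accept
  I2: { [D → . Y num (], [Y → . f D], [Y → . num E], [Y → f . D] }  — shift
  I3: { [D → . Y num (], [E → . ( (], [E → . E E], [E → . E f], [E → . P], [P → . D], [P → . P D P], [Y → . f D], [Y → . num E], [Y → num . E] }  — shift
  I4: { [E → ( . (] }  — shift
  I5: { [P → D .] }  — reduce
  I6: { [D → . Y num (], [E → . ( (], [E → . E E], [E → . E f], [E → . P], [E → E . E], [E → E . f], [P → . D], [P → . P D P], [Y → . f D], [Y → . num E], [Y → num E .] }  — shift, reduce
  I7: { [D → . Y num (], [E → P .], [P → P . D P], [Y → . f D], [Y → . num E] }  — shift, reduce
  I8: { [D → Y . num (] }  — shift
  I9: { [D → Y num . (] }  — shift
  I10: { [D → Y num ( .] }  — reduce
  I11: { [D → . Y num (], [P → . D], [P → . P D P], [P → P D . P], [Y → . f D], [Y → . num E] }  — shift
  I12: { [D → . Y num (], [P → P . D P], [P → P D P .], [Y → . f D], [Y → . num E] }  — shift, reduce
  I13: { [D → . Y num (], [E → . ( (], [E → . E E], [E → . E f], [E → . P], [E → E . E], [E → E . f], [E → E E .], [P → . D], [P → . P D P], [Y → . f D], [Y → . num E] }  — shift, reduce
  I14: { [D → . Y num (], [E → E f .], [Y → . f D], [Y → . num E], [Y → f . D] }  — shift, reduce
  I15: { [Y → f D .] }  — reduce
  I16: { [E → ( ( .] }  — reduce

No state contains more than one complete item.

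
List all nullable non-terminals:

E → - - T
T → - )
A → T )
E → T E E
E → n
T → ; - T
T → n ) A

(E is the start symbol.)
None

There are no ε-productions, so no non-terminal can derive ε.
No non-terminals are nullable.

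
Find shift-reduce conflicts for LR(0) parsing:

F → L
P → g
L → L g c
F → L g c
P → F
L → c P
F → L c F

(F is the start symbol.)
Yes — I2: [F → L .] vs [F → L . c F]

Augment with F' → F and build the canonical LR(0) collection (I0 = CLOSURE({[F' → . F]}), then GOTO on every symbol after a dot until no new states appear). It has 11 states:
  I0: { [F → . L c F], [F → . L g c], [F → . L], [F' → . F], [L → . L g c], [L → . c P] }  — shift
  I1: { [F' → F .] }  — accept
  I2: { [F → L . c F], [F → L . g c], [F → L .], [L → L . g c] }  — shift, reduce
  I3: { [F → . L c F], [F → . L g c], [F → . L], [L → . L g c], [L → . c P], [L → c . P], [P → . F], [P → . g] }  — shift
  I4: { [P → F .] }  — reduce
  I5: { [L → c P .] }  — reduce
  I6: { [P → g .] }  — reduce
  I7: { [F → . L c F], [F → . L g c], [F → . L], [F → L c . F], [L → . L g c], [L → . c P] }  — shift
  I8: { [F → L g . c], [L → L g . c] }  — shift
  I9: { [F → L g c .], [L → L g c .] }  — 2 reduces
  I10: { [F → L c F .] }  — reduce

I2 contains reduce item [F → L .] and shift items [F → L . c F], [F → L . g c], [L → L . g c] — shift-reduce conflict.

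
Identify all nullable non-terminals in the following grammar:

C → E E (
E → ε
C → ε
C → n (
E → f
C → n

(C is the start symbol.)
A non-terminal is nullable if it can derive ε (the empty string): either it has an ε-production, or it has a production whose right-hand side consists entirely of nullable non-terminals.

ε-productions: E → ε, C → ε
So E, C are immediately nullable.
Every non-terminal is now nullable.
Nullable = { 'C', 'E' }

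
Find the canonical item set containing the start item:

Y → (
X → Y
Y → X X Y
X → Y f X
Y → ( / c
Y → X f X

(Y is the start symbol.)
{ [X → . Y f X], [X → . Y], [Y → . ( / c], [Y → . (], [Y → . X X Y], [Y → . X f X], [Y' → . Y] }

First, augment the grammar with Y' → Y
I₀ = CLOSURE({ [Y' → . Y] }):
  [Y' → . Y] has the dot before Y: add [Y → . (], [Y → . X X Y], [Y → . ( / c], [Y → . X f X]
  [Y → . X X Y] has the dot before X: add [X → . Y], [X → . Y f X]
No further items can be added.

I₀ = { [X → . Y f X], [X → . Y], [Y → . ( / c], [Y → . (], [Y → . X X Y], [Y → . X f X], [Y' → . Y] }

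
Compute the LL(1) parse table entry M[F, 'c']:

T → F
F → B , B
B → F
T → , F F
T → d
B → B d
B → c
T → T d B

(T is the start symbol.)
F → B , B

To find M[F, 'c'], we find productions for F where 'c' is in the predict set (PREDICT(N → α) = (FIRST(α) \ {ε}) ∪ (FOLLOW(N) if α ⇒* ε)).

Relevant sets:
  FIRST(B) = { 'c' }

F → B , B: PREDICT = { 'c' }
  'c' is in predict set, so this production goes in M[F, 'c']

M[F, 'c'] = F → B , B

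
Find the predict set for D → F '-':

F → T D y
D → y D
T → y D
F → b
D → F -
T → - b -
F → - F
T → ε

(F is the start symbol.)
PREDICT(D → F '-') = (FIRST(RHS) \ {ε}) ∪ (FOLLOW(D) if ε ∈ FIRST(RHS), i.e. RHS ⇒* ε)
FIRST(F) = { '-', 'b', 'y' }
FIRST(F '-') = { '-', 'b', 'y' }
ε ∉ FIRST(F '-'), so FOLLOW(D) is not added.
PREDICT(D → F '-') = { '-', 'b', 'y' }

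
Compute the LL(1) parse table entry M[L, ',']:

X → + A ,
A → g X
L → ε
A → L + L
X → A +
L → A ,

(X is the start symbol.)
To find M[L, ','], we find productions for L where ',' is in the predict set (PREDICT(N → α) = (FIRST(α) \ {ε}) ∪ (FOLLOW(N) if α ⇒* ε)).

Relevant sets:
  FIRST(A) = { '+', 'g' }
  FOLLOW(L) = { '+', ',' }

L → ε: PREDICT = { '+', ',' }
  ',' is in predict set, so this production goes in M[L, ',']
L → A ,: PREDICT = { '+', 'g' }

M[L, ','] = L → ε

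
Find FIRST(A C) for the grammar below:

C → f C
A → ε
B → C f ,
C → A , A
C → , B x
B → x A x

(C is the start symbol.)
FIRST sets of the non-terminals involved (from the grammar, by fixed-point iteration):
  FIRST(A) = { ε }
  FIRST(C) = { ',', 'f' }

To compute FIRST(A C), process the symbols left to right:
Symbol A is a non-terminal. Add FIRST(A) \ {ε} = { }
A is nullable (ε ∈ FIRST(A)), continue to the next symbol.
Symbol C is a non-terminal. Add FIRST(C) \ {ε} = { ',', 'f' }
C is not nullable (ε ∉ FIRST(C)), so stop here.
FIRST(A C) = { ',', 'f' }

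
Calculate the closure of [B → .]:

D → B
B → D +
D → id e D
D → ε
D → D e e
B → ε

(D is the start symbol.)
{ [B → .] }

Start with: [B → .]
The dot is at the end, so nothing is added.

CLOSURE = { [B → .] }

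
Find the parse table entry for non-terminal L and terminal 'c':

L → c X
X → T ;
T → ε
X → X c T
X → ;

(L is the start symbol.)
To find M[L, 'c'], we find productions for L where 'c' is in the predict set (PREDICT(N → α) = (FIRST(α) \ {ε}) ∪ (FOLLOW(N) if α ⇒* ε)).

L → c X: PREDICT = { 'c' }
  'c' is in predict set, so this production goes in M[L, 'c']

M[L, 'c'] = L → c X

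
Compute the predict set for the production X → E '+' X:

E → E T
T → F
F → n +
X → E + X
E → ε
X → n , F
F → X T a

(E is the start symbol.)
PREDICT(X → E '+' X) = (FIRST(RHS) \ {ε}) ∪ (FOLLOW(X) if ε ∈ FIRST(RHS), i.e. RHS ⇒* ε)
FIRST(E) = { '+', 'n', ε }
FIRST(E '+' X) = { '+', 'n' }
ε ∉ FIRST(E '+' X), so FOLLOW(X) is not added.
PREDICT(X → E '+' X) = { '+', 'n' }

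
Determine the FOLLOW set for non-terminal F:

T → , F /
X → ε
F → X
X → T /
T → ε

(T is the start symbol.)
To compute FOLLOW(F), find every occurrence of F on a right-hand side N → α F β: add FIRST(β) \ {ε}, and if β is empty or nullable also add FOLLOW(N). Iterate to a fixed point.

In T → , F /: F is followed by '/', add FIRST('/') \ {ε} = { '/' }

Taking the union: FOLLOW(F) = { '/' }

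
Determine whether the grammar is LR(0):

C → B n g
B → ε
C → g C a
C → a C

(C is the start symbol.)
Augment with C' → C and build the canonical LR(0) collection (I0 = CLOSURE({[C' → . C]}), then GOTO on every symbol after a dot until no new states appear). It has 10 states:
  I0: { [B → .], [C → . B n g], [C → . a C], [C → . g C a], [C' → . C] }  — shift, reduce
  I1: { [C → B . n g] }  — shift
  I2: { [C' → C .] }  — accept
  I3: { [B → .], [C → . B n g], [C → . a C], [C → . g C a], [C → a . C] }  — shift, reduce
  I4: { [B → .], [C → . B n g], [C → . a C], [C → . g C a], [C → g . C a] }  — shift, reduce
  I5: { [C → g C . a] }  — shift
  I6: { [C → g C a .] }  — reduce
  I7: { [C → a C .] }  — reduce
  I8: { [C → B n . g] }  — shift
  I9: { [C → B n g .] }  — reduce

Conflict in state I0:
  Shift-reduce conflict between [B → .] and [C → . a C]
So the grammar is NOT LR(0).

Answer: No. Shift-reduce conflict between [B → .] and [C → . a C]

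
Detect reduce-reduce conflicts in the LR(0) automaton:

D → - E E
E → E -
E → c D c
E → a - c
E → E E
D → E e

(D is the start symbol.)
A reduce-reduce conflict occurs when an LR(0) state has two complete items [A → α .] and [B → β .] — both call for a reduction, and with no lookahead the parser cannot choose between them.

Augment with D' → D and build the canonical LR(0) collection (I0 = CLOSURE({[D' → . D]}), then GOTO on every symbol after a dot until no new states appear). It has 15 states:
  I0: { [D → . - E E], [D → . E e], [D' → . D], [E → . E -], [E → . E E], [E → . a - c], [E → . c D c] }  — shift
  I1: { [D → - . E E], [E → . E -], [E → . E E], [E → . a - c], [E → . c D c] }  — shift
  I2: { [D' → D .] }  — accept
  I3: { [D → E . e], [E → . E -], [E → . E E], [E → . a - c], [E → . c D c], [E → E . -], [E → E . E] }  — shift
  I4: { [E → a . - c] }  — shift
  I5: { [D → . - E E], [D → . E e], [E → . E -], [E → . E E], [E → . a - c], [E → . c D c], [E → c . D c] }  — shift
  I6: { [E → c D . c] }  — shift
  I7: { [E → c D c .] }  — reduce
  I8: { [E → a - . c] }  — shift
  I9: { [E → a - c .] }  — reduce
  I10: { [E → E - .] }  — reduce
  I11: { [E → . E -], [E → . E E], [E → . a - c], [E → . c D c], [E → E . -], [E → E . E], [E → E E .] }  — shift, reduce
  I12: { [D → E e .] }  — reduce
  I13: { [D → - E . E], [E → . E -], [E → . E E], [E → . a - c], [E → . c D c], [E → E . -], [E → E . E] }  — shift
  I14: { [D → - E E .], [E → . E -], [E → . E E], [E → . a - c], [E → . c D c], [E → E . -], [E → E . E], [E → E E .] }  — shift, 2 reduces

I14 contains complete items [D → - E E .], [E → E E .] — reduce-reduce conflict.

Answer: Yes — I14: [D → - E E .] vs [E → E E .]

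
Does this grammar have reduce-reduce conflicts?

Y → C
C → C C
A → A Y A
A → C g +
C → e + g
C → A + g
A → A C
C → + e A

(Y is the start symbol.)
A reduce-reduce conflict occurs when an LR(0) state has two complete items [A → α .] and [B → β .] — both call for a reduction, and with no lookahead the parser cannot choose between them.

Augment with Y' → Y and build the canonical LR(0) collection (I0 = CLOSURE({[Y' → . Y]}), then GOTO on every symbol after a dot until no new states appear). It has 19 states:
  I0: { [A → . A C], [A → . A Y A], [A → . C g +], [C → . + e A], [C → . A + g], [C → . C C], [C → . e + g], [Y → . C], [Y' → . Y] }  — shift
  I1: { [C → + . e A] }  — shift
  I2: { [A → . A C], [A → . A Y A], [A → . C g +], [A → A . C], [A → A . Y A], [C → . + e A], [C → . A + g], [C → . C C], [C → . e + g], [C → A . + g], [Y → . C] }  — shift
  I3: { [A → . A C], [A → . A Y A], [A → . C g +], [A → C . g +], [C → . + e A], [C → . A + g], [C → . C C], [C → . e + g], [C → C . C], [Y → C .] }  — shift, reduce
  I4: { [Y' → Y .] }  — accept
  I5: { [C → e . + g] }  — shift
  I6: { [C → e + . g] }  — shift
  I7: { [C → e + g .] }  — reduce
  I8: { [A → . A C], [A → . A Y A], [A → . C g +], [A → C . g +], [C → . + e A], [C → . A + g], [C → . C C], [C → . e + g], [C → C . C], [C → C C .] }  — shift, reduce
  I9: { [A → C g . +] }  — shift
  I10: { [A → C g + .] }  — reduce
  I11: { [C → + . e A], [C → A + . g] }  — shift
  I12: { [A → . A C], [A → . A Y A], [A → . C g +], [A → A C .], [A → C . g +], [C → . + e A], [C → . A + g], [C → . C C], [C → . e + g], [C → C . C], [Y → C .] }  — shift, 2 reduces
  I13: { [A → . A C], [A → . A Y A], [A → . C g +], [A → A Y . A], [C → . + e A], [C → . A + g], [C → . C C], [C → . e + g] }  — shift
  I14: { [A → . A C], [A → . A Y A], [A → . C g +], [A → A . C], [A → A . Y A], [A → A Y A .], [C → . + e A], [C → . A + g], [C → . C C], [C → . e + g], [C → A . + g], [Y → . C] }  — shift, reduce
  I15: { [A → . A C], [A → . A Y A], [A → . C g +], [A → C . g +], [C → . + e A], [C → . A + g], [C → . C C], [C → . e + g], [C → C . C] }  — shift
  I16: { [A → . A C], [A → . A Y A], [A → . C g +], [C → + e . A], [C → . + e A], [C → . A + g], [C → . C C], [C → . e + g] }  — shift
  I17: { [C → A + g .] }  — reduce
  I18: { [A → . A C], [A → . A Y A], [A → . C g +], [A → A . C], [A → A . Y A], [C → + e A .], [C → . + e A], [C → . A + g], [C → . C C], [C → . e + g], [C → A . + g], [Y → . C] }  — shift, reduce

I12 contains complete items [A → A C .], [Y → C .] — reduce-reduce conflict.

Answer: Yes — I12: [A → A C .] vs [Y → C .]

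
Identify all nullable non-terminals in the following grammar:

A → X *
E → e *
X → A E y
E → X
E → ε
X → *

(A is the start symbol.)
{ 'E' }

A non-terminal is nullable if it can derive ε (the empty string): either it has an ε-production, or it has a production whose right-hand side consists entirely of nullable non-terminals.

ε-productions: E → ε
So E is immediately nullable.
No further non-terminal can be added: every production for the remaining non-terminals contains a terminal or a non-nullable non-terminal.
Nullable = { 'E' }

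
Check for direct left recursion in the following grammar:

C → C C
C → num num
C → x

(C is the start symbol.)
Yes, C is left-recursive

Direct left recursion occurs when N → N α for some non-terminal N (the right-hand side begins with the left-hand side itself).

C → C C: LEFT RECURSIVE (starts with C)
C → num num: starts with num
C → x: starts with x

The grammar has direct left recursion on: C.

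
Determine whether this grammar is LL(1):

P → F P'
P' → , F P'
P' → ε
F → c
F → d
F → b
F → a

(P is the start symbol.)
A grammar is LL(1) if for each non-terminal N with multiple productions, the predict sets of those productions are pairwise disjoint, where PREDICT(N → α) = (FIRST(α) \ {ε}) ∪ (FOLLOW(N) if α ⇒* ε).

Relevant sets:
  FOLLOW(P') = { $ }

For P':
  PREDICT(P' → ',' F P') = { ',' }
  PREDICT(P' → ε) = { $ }
For F:
  PREDICT(F → c) = { 'c' }
  PREDICT(F → d) = { 'd' }
  PREDICT(F → b) = { 'b' }
  PREDICT(F → a) = { 'a' }
P has a single production, so nothing to check there.

All predict sets are disjoint. The grammar IS LL(1).

Answer: Yes, the grammar is LL(1).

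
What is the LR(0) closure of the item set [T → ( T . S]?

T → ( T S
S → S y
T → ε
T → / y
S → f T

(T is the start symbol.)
{ [S → . S y], [S → . f T], [T → ( T . S] }

Start with: [T → ( T . S]
  [T → ( T . S] has the dot before S: add [S → . S y], [S → . f T]
No further items can be added.

CLOSURE = { [S → . S y], [S → . f T], [T → ( T . S] }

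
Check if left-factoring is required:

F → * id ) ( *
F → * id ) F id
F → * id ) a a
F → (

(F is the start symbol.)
Left-factoring is needed when two productions for the same non-terminal
share a common prefix on the right-hand side.

Productions for F:
  F → * id ) ( *
  F → * id ) F id
  F → * id ) a a
  F → (

Found common prefix '* id )' in productions for F

Answer: Yes, F has productions with common prefix '* id )'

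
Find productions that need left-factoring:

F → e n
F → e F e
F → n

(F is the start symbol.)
Left-factoring is needed when two productions for the same non-terminal
share a common prefix on the right-hand side.

Productions for F:
  F → e n
  F → e F e
  F → n

Found common prefix 'e' in productions for F

Answer: Yes, F has productions with common prefix 'e'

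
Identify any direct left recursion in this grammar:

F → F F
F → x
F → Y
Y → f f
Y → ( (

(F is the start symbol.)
F → F F: LEFT RECURSIVE (starts with F)
F → x: starts with x
F → Y: starts with Y
Y → f f: starts with f
Y → ( (: starts with '('

The grammar has direct left recursion on: F.

Answer: Yes, F is left-recursive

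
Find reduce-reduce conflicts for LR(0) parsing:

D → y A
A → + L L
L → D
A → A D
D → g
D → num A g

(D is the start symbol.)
Augment with D' → D and build the canonical LR(0) collection (I0 = CLOSURE({[D' → . D]}), then GOTO on every symbol after a dot until no new states appear). It has 13 states:
  I0: { [D → . g], [D → . num A g], [D → . y A], [D' → . D] }  — shift
  I1: { [D' → D .] }  — accept
  I2: { [D → g .] }  — reduce
  I3: { [A → . + L L], [A → . A D], [D → num . A g] }  — shift
  I4: { [A → . + L L], [A → . A D], [D → y . A] }  — shift
  I5: { [A → + . L L], [D → . g], [D → . num A g], [D → . y A], [L → . D] }  — shift
  I6: { [A → A . D], [D → . g], [D → . num A g], [D → . y A], [D → y A .] }  — shift, reduce
  I7: { [A → A D .] }  — reduce
  I8: { [L → D .] }  — reduce
  I9: { [A → + L . L], [D → . g], [D → . num A g], [D → . y A], [L → . D] }  — shift
  I10: { [A → + L L .] }  — reduce
  I11: { [A → A . D], [D → . g], [D → . num A g], [D → . y A], [D → num A . g] }  — shift
  I12: { [D → g .], [D → num A g .] }  — 2 reduces

I12 contains complete items [D → g .], [D → num A g .] — reduce-reduce conflict.

Answer: Yes — I12: [D → g .] vs [D → num A g .]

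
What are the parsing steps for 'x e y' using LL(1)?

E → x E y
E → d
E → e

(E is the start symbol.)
LL(1) parsing maintains a stack (initially the start symbol over $) and the input. At each step: if the stack top is a terminal, match it against the current input token; if it is a non-terminal N, replace it with the RHS of M[N, lookahead] (the unique production whose predict set contains the lookahead).

Stack is shown with the top on the left.

Stack    Input    Action
------------------------
E $      x e y $  output E → x E y
x E y $  x e y $  match 'x'
E y $    e y $    output E → e
e y $    e y $    match 'e'
y $      y $      match 'y'
$        $        accept

The string is accepted.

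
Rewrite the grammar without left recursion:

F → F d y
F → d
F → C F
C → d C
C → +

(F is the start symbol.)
F → d F'
F → C F F'
F' → d y F'
F' → ε
C → d C
C → +

F is directly left-recursive. The standard transformation for
  A → A α₁ | ... | A α_m | β₁ | ... | β_n
is
  A  → β₁ A' | ... | β_n A'
  A' → α₁ A' | ... | α_m A' | ε

F → d becomes F → d F'
F → C F becomes F → C F F'
F → F d y becomes F' → d y F'
Add F' → ε

Productions for other non-terminals are unchanged:
  C → d C
  C → +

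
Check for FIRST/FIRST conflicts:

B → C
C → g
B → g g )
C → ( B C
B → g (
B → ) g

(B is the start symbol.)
Yes. B → C / B → g g ')' on { 'g' }; B → C / B → g '(' on { 'g' }; B → g g ')' / B → g '(' on { 'g' }

FIRST sets of the non-terminals at (or reachable through a nullable prefix from) the front of some alternative:
  FIRST(C) = { '(', 'g' }

Productions for B:
  B → C: FIRST = { '(', 'g' }
  B → g g ): FIRST = { 'g' }
  B → g (: FIRST = { 'g' }
  B → ) g: FIRST = { ')' }
Productions for C:
  C → g: FIRST = { 'g' }
  C → ( B C: FIRST = { '(' }

Conflict for B: B → C and B → g g )
  Overlap: { 'g' }
Conflict for B: B → C and B → g (
  Overlap: { 'g' }
Conflict for B: B → g g ) and B → g (
  Overlap: { 'g' }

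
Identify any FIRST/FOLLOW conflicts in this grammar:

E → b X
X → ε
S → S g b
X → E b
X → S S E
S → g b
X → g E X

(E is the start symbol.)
Yes. X → E b with FOLLOW(X) on { 'b' }; X → S S E with FOLLOW(X) on { 'g' }; X → g E X with FOLLOW(X) on { 'g' }

A FIRST/FOLLOW conflict occurs when a non-terminal N has a nullable alternative N → β (β ⇒* ε) and another alternative N → α with FIRST(α) ∩ FOLLOW(N) ≠ ∅: on such a lookahead the parser cannot decide between expanding α and letting N vanish via β.

Nullable non-terminals: X.
FIRST sets used below: FIRST(E) = { 'b' }, FIRST(S) = { 'g' }

X: nullable alternative(s) X → ε; FOLLOW(X) = { $, 'b', 'g' }
  X → ε: FIRST \ {ε} = { } — this is the only nullable alternative, skip
  X → E b: FIRST \ {ε} = { 'b' } — overlaps FOLLOW(X) on { 'b' }: CONFLICT
  X → S S E: FIRST \ {ε} = { 'g' } — overlaps FOLLOW(X) on { 'g' }: CONFLICT
  X → g E X: FIRST \ {ε} = { 'g' } — overlaps FOLLOW(X) on { 'g' }: CONFLICT

E, S have no nullable alternative, so no FIRST/FOLLOW check is needed there.

So the grammar has 3 FIRST/FOLLOW conflicts (marked CONFLICT above).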